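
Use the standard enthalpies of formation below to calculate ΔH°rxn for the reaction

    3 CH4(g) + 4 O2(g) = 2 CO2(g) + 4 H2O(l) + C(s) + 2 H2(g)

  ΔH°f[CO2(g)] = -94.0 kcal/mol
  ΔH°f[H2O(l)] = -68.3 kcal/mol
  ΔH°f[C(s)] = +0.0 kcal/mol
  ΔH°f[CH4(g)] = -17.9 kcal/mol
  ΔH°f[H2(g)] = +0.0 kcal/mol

ΔH°rxn = -407.5 kcal/mol

ΔH°rxn = Σ nΔHf°(products) − Σ nΔHf°(reactants).
Products: 2·(-94.0) + 4·(-68.3) + 1·(+0.0) + 2·(+0.0) = -461.2
Reactants: 3·(-17.9) + 4·(+0.0) = -53.7
ΔH°rxn = (-461.2) − (-53.7) = -407.5 kcal/mol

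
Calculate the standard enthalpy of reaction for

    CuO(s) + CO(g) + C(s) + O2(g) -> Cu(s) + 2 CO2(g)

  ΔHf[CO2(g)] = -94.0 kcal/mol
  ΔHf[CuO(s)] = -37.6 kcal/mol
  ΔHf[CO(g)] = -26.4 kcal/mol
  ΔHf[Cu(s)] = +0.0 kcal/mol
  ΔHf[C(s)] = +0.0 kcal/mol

ΔH° = -124.0 kcal/mol

ΔH°rxn = Σ nΔHf°(products) − Σ nΔHf°(reactants).
Products: 1·(+0.0) + 2·(-94.0) = -188.0
Reactants: 1·(-37.6) + 1·(-26.4) + 1·(+0.0) + 1·(+0.0) = -64.0
ΔH° = (-188.0) − (-64.0) = -124.0 kcal/mol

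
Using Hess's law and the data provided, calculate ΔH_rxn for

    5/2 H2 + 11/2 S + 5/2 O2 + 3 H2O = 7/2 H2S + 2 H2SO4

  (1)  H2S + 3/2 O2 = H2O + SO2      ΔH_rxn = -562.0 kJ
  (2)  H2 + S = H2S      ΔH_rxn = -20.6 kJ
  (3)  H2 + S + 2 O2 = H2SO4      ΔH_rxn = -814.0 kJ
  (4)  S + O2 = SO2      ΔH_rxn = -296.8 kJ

(1) reversed and × 3 (reverse to put H2O on the reactant side; ×3 to match 3 H2O in the target): (-3)·(-562.0) = +1686.0 kJ
(2) × 1/2: (1/2)·(-20.6) = -10.3 kJ
(3) × 2 (×2 to match 2 H2SO4 in the target): (2)·(-814.0) = -1628.0 kJ
(4) × 3: (3)·(-296.8) = -890.4 kJ
By Hess's law, ΔH_rxn = (-3)·(-562.0) + (1/2)·(-20.6) + (2)·(-814.0) + (3)·(-296.8) = -842.7 kJ

ΔH_rxn = -842.7 kJ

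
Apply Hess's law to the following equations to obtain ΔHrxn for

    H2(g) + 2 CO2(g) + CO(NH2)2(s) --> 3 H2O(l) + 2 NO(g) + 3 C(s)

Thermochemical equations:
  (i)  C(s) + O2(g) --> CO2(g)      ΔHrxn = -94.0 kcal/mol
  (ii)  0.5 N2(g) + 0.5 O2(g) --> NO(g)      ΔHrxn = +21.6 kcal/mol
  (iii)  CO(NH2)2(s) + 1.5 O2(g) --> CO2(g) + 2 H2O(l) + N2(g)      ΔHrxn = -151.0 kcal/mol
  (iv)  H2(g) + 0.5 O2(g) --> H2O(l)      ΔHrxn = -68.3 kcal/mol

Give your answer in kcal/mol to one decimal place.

ΔHrxn = 105.9 kcal/mol

(i) reversed and × 3 (reverse to put C(s) on the product side; ×3 to match 3 C(s) in the target): (-3)·(-94.0) = +282.0 kcal/mol
(ii) × 2 (×2 to match 2 NO(g) in the target): (2)·(+21.6) = +43.2 kcal/mol
(iii) as written (CO(NH2)2(s) already on the reactant side): -151.0 kcal/mol
(iv) as written (H2(g) already on the reactant side): -68.3 kcal/mol
By Hess's law, ΔHrxn = (-3)·(-94.0) + (2)·(+21.6) + (1)·(-151.0) + (1)·(-68.3) = 105.9 kcal/mol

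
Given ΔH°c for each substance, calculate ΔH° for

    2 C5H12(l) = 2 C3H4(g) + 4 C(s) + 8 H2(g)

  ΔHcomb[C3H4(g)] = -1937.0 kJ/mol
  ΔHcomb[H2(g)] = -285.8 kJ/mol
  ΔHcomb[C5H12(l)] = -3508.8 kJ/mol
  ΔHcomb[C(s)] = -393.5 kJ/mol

With combustion enthalpies, reactants minus products:
= [2·(-3508.8)] − [2·(-1937.0) + 4·(-393.5) + 8·(-285.8)]
= 716.8 kJ/mol

ΔH° = 716.8 kJ/mol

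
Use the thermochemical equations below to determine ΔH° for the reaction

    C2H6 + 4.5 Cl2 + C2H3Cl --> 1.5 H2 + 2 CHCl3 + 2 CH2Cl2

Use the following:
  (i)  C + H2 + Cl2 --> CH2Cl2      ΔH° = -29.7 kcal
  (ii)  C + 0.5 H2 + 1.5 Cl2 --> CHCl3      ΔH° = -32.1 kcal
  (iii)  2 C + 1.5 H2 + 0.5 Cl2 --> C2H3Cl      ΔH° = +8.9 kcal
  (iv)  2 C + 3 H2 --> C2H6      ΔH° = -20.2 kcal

ΔH° = -112.3 kcal

(i) × 2: (2)·(-29.7) = -59.4 kcal
(ii) × 2: (2)·(-32.1) = -64.2 kcal
(iii) reversed: -8.9 kcal
(iv) reversed: +20.2 kcal
ΔH° = (-59.4) + (-64.2) + (-8.9) + (+20.2) = -112.3 kcal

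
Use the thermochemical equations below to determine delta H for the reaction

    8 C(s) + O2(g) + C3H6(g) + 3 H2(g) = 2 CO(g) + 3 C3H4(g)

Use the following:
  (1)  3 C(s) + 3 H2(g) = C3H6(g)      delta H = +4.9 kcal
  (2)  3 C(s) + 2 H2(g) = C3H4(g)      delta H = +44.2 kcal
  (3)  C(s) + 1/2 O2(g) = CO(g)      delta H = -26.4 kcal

delta H = 74.9 kcal

(1) reversed (reverse to put C3H6(g) on the reactant side): -4.9 kcal
(2) × 3 (scale by 3 for the 3 C3H4(g)): (3)·(+44.2) = +132.6 kcal
(3) × 2 (×2 to match 2 CO(g) in the target): (2)·(-26.4) = -52.8 kcal
Since enthalpy is a state function, delta H = (-4.9) + (+132.6) + (-52.8) = 74.9 kcal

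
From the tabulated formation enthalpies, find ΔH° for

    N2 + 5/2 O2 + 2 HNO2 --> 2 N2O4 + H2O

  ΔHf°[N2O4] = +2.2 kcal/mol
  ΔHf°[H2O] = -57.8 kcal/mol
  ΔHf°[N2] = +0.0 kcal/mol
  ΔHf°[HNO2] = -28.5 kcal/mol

Products: 2·(+2.2) + 1·(-57.8) = -53.4
Reactants: 1·(+0.0) + 5/2·(+0.0) + 2·(-28.5) = -57.0
ΔH° = (-53.4) − (-57.0) = 3.6 kcal/mol

ΔH° = 3.6 kcal/mol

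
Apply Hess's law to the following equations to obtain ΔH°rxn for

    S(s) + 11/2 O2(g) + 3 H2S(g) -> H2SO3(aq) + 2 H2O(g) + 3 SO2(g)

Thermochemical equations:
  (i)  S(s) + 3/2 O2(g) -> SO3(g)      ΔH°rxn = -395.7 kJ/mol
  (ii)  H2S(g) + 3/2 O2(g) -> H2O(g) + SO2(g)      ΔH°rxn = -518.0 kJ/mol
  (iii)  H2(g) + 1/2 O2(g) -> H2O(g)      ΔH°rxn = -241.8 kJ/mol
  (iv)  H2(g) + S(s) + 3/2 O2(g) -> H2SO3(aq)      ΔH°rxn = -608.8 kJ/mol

ΔH°rxn = -1921.0 kJ/mol

(i): not needed.
(ii) × 3: (3)·(-518.0) = -1554.0 kJ/mol
(iii) reversed: +241.8 kJ/mol
(iv) as written: -608.8 kJ/mol
ΔH°rxn = (-1554.0) + (+241.8) + (-608.8) = -1921.0 kJ/mol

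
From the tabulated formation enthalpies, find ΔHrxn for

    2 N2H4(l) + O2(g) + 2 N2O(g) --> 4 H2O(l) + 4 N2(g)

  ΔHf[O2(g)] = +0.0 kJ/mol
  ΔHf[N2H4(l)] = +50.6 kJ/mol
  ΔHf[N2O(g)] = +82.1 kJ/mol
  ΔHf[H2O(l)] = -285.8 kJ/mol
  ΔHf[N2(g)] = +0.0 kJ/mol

ΔHrxn = -1408.6 kJ/mol

ΔH°rxn = Σ nΔHf°(products) − Σ nΔHf°(reactants).
Products: 4·(-285.8) + 4·(+0.0) = -1143.2
Reactants: 2·(+50.6) + 1·(+0.0) + 2·(+82.1) = +265.4
ΔHrxn = (-1143.2) − (+265.4) = -1408.6 kJ/mol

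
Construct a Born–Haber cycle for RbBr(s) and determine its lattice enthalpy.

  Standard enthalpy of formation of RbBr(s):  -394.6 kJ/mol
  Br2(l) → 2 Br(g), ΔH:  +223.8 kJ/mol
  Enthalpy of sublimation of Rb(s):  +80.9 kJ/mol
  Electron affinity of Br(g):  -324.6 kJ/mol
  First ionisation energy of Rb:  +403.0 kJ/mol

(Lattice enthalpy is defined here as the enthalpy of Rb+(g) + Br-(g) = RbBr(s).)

ΔHf° = 1·ΔHsub + 1·(ΣIE) + 1/2·D(Br2) + 1·EA + U
-394.6 = 1·(+80.9) + 1·(+403.0) + 1/2·(+223.8) + 1·(-324.6) + U
U = -394.6 − (+271.2) = -665.8 kJ/mol

U = -665.8 kJ/mol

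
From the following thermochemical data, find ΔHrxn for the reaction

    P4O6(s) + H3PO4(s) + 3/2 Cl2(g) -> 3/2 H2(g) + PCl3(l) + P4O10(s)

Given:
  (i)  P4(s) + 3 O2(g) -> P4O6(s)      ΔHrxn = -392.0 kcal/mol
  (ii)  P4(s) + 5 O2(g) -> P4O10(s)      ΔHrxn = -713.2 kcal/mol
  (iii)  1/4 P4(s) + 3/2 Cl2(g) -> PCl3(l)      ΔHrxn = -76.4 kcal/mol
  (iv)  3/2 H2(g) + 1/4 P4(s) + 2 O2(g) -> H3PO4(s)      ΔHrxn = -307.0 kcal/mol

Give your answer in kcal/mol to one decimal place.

ΔHrxn = -90.6 kcal/mol

(i) reversed (reverse to put P4O6(s) on the reactant side): +392.0 kcal/mol
(ii) as written (P4O10(s) already on the product side): -713.2 kcal/mol
(iii) as written (PCl3(l) already on the product side): -76.4 kcal/mol
(iv) reversed (reverse to put H3PO4(s) on the reactant side): +307.0 kcal/mol
ΔHrxn = (-1)·(-392.0) + (1)·(-713.2) + (1)·(-76.4) + (-1)·(-307.0) = -90.6 kcal/mol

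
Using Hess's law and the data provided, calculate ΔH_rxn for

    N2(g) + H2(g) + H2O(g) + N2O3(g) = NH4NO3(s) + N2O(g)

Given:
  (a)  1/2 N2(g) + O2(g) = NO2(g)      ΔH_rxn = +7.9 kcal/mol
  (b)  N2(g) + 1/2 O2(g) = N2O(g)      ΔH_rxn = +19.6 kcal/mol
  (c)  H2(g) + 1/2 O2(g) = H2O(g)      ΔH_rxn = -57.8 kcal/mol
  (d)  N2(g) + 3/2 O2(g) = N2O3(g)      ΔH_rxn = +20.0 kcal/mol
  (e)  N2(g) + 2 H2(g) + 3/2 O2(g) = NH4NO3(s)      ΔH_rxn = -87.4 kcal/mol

ΔH_rxn = -30.0 kcal/mol

(a): not needed (NO2(g) appears nowhere else).
(b) as written (N2O(g) already on the product side): +19.6 kcal/mol
(c) reversed (H2O(g) must end up as a reactant): +57.8 kcal/mol
(d) reversed (N2O3(g) must end up as a reactant): -20.0 kcal/mol
(e) as written (NH4NO3(s) already on the product side): -87.4 kcal/mol
ΔH_rxn = (+19.6) + (+57.8) + (-20.0) + (-87.4) = -30.0 kcal/mol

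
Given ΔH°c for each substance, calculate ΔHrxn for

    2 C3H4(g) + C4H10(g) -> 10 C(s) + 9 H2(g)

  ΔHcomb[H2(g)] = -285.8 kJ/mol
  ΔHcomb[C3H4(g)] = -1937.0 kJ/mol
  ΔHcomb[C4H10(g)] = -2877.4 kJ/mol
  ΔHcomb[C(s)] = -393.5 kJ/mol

ΔHrxn = -244.2 kJ/mol

Using ΔH = Σ nΔHc°(reactants) − Σ nΔHc°(products):
= [2·(-1937.0) + 1·(-2877.4)] − [10·(-393.5) + 9·(-285.8)]
= -244.2 kJ/mol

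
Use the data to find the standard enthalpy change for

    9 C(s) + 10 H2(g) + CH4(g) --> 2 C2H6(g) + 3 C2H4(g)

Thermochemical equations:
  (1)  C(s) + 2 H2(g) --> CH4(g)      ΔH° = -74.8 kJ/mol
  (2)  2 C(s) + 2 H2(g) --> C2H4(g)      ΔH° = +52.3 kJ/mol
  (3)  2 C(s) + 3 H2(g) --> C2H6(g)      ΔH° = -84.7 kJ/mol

(1) reversed: +74.8 kJ/mol
(2) × 3: (3)·(+52.3) = +156.9 kJ/mol
(3) × 2: (2)·(-84.7) = -169.4 kJ/mol
Summing the manipulated equations, ΔH° = (+74.8) + (+156.9) + (-169.4) = 62.3 kJ/mol

ΔH° = 62.3 kJ/mol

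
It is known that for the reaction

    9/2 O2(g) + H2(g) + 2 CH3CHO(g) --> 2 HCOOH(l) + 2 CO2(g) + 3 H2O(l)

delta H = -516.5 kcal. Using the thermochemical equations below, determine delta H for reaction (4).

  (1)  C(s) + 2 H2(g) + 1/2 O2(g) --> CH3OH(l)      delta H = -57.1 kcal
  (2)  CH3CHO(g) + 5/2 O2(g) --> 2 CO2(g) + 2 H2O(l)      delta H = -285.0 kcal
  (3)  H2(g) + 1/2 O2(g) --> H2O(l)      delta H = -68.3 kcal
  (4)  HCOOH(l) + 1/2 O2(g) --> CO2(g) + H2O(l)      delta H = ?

delta H = -60.9 kcal

(1): not needed (CH3OH(l) appears nowhere else).
(2) × 2 (×2 to match 2 CH3CHO(g) in the target): (2)·(-285.0) = -570.0 kcal
(3) as written: -68.3 kcal
(4) reversed and × 2 (reverse to put HCOOH(l) on the product side; scale by 2 for the 2 HCOOH(l)): contributes −2·x
-516.5 = (-570.0) + (-68.3) − 2·x
x = (-516.5 − (-638.3)) / (-2) = -60.9 kcal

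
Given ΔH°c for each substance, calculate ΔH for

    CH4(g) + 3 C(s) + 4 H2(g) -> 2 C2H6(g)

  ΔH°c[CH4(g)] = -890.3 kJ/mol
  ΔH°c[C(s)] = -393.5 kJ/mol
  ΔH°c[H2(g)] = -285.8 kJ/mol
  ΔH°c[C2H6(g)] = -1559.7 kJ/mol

Using ΔH = Σ nΔHc°(reactants) − Σ nΔHc°(products):
= [1·(-890.3) + 3·(-393.5) + 4·(-285.8)] − [2·(-1559.7)]
= -94.6 kJ/mol

ΔH = -94.6 kJ/mol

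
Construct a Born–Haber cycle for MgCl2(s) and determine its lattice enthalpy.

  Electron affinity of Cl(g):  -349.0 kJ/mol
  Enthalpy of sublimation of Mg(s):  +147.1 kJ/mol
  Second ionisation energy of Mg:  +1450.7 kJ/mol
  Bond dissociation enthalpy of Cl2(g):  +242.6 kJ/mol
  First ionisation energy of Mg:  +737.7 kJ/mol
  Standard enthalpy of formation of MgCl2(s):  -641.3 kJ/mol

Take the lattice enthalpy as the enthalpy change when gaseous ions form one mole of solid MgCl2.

ΔHf° = 1·ΔHsub + 1·(ΣIE) + 1·D(Cl2) + 2·EA + U
-641.3 = 1·(+147.1) + 1·(+2188.4) + 1·(+242.6) + 2·(-349.0) + U
U = -641.3 − (+1880.1) = -2521.4 kJ/mol

U = -2521.4 kJ/mol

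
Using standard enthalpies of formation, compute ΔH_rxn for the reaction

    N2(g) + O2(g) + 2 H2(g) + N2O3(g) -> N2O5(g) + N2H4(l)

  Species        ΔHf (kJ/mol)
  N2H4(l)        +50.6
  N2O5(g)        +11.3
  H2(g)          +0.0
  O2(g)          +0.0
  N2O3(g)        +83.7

Products: 1·(+11.3) + 1·(+50.6) = +61.9
Reactants: 1·(+0.0) + 1·(+0.0) + 2·(+0.0) + 1·(+83.7) = +83.7
ΔH_rxn = (+61.9) − (+83.7) = -21.8 kJ/mol

ΔH_rxn = -21.8 kJ/mol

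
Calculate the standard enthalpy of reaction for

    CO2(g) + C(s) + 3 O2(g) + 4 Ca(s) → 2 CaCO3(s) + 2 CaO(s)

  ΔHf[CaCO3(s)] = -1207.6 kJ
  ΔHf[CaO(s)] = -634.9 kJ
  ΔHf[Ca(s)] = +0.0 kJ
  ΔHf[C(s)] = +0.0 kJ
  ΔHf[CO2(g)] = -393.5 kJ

ΔHrxn = -3291.5 kJ

Products: 2·(-1207.6) + 2·(-634.9) = -3685.0
Reactants: 1·(-393.5) + 1·(+0.0) + 3·(+0.0) + 4·(+0.0) = -393.5
ΔHrxn = (-3685.0) − (-393.5) = -3291.5 kJ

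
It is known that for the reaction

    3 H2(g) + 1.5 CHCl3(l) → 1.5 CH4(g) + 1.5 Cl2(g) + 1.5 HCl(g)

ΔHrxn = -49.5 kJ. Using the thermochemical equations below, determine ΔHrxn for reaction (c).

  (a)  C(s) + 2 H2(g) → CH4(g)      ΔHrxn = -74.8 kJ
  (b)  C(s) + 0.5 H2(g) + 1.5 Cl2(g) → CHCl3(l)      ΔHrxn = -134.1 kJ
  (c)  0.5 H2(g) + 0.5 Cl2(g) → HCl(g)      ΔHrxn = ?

(a) × 3/2 (×3/2 to match 3/2 CH4(g) in the target): (3/2)·(-74.8) = -112.2 kJ
(b) reversed and × 3/2 (CHCl3(l) must end up as a reactant; scale by 3/2 for the 3/2 CHCl3(l)): (-3/2)·(-134.1) = +201.15 kJ
(c) × 3/2 (scale by 3/2 for the 3/2 HCl(g)): contributes 3/2·x
-49.5 = (-112.2) + (+201.15) + 3/2·x
x = (-49.5 − (+88.95)) / (3/2) = -92.3 kJ

ΔHrxn = -92.3 kJ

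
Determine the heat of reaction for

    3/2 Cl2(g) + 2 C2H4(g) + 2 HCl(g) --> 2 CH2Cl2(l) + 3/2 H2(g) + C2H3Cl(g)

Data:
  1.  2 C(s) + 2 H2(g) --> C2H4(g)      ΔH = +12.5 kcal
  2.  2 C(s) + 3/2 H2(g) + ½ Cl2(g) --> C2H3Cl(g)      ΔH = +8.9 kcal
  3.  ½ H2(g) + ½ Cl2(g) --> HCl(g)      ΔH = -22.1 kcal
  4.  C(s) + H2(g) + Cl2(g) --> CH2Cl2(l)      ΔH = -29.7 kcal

ΔH = -31.3 kcal

eq. 1 reversed and × 2 (C2H4(g) must end up as a reactant; scale by 2 for the 2 C2H4(g)): (-2)·(+12.5) = -25.0 kcal
eq. 2 as written (C2H3Cl(g) already on the product side): +8.9 kcal
eq. 3 reversed and × 2 (reverse to put HCl(g) on the reactant side; ×2 to match 2 HCl(g) in the target): (-2)·(-22.1) = +44.2 kcal
eq. 4 × 2 (scale by 2 for the 2 CH2Cl2(l)): (2)·(-29.7) = -59.4 kcal
Combining the equations, ΔH = (-25.0) + (+8.9) + (+44.2) + (-59.4) = -31.3 kcal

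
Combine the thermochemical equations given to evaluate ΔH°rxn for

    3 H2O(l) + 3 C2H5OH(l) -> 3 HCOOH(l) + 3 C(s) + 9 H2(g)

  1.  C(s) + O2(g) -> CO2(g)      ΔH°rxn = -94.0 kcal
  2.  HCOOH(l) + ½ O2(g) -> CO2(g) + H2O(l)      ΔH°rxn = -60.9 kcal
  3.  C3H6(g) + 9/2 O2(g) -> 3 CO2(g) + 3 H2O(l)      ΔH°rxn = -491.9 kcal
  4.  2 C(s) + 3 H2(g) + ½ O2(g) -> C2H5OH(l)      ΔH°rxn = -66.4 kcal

ΔH°rxn = 99.9 kcal

eq. 1 × 3: (3)·(-94.0) = -282.0 kcal
eq. 2 reversed and × 3 (HCOOH(l) must end up as a product; ×3 to match 3 HCOOH(l) in the target): (-3)·(-60.9) = +182.7 kcal
eq. 3: not needed (C3H6(g) appears nowhere else).
eq. 4 reversed and × 3 (C2H5OH(l) must end up as a reactant; ×3 to match 3 C2H5OH(l) in the target): (-3)·(-66.4) = +199.2 kcal
Since enthalpy is a state function, ΔH°rxn = (-282.0) + (+182.7) + (+199.2) = 99.9 kcal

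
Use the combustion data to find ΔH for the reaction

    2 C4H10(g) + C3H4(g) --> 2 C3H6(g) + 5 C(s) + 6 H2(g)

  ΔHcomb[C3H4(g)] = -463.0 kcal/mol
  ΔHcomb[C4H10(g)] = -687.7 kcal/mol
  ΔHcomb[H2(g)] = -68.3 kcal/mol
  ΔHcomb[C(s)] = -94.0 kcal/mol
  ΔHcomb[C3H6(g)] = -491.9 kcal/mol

ΔH = 25.2 kcal/mol

Using ΔH = Σ nΔHc°(reactants) − Σ nΔHc°(products):
= [2·(-687.7) + 1·(-463.0)] − [2·(-491.9) + 5·(-94.0) + 6·(-68.3)]
= 25.2 kcal/mol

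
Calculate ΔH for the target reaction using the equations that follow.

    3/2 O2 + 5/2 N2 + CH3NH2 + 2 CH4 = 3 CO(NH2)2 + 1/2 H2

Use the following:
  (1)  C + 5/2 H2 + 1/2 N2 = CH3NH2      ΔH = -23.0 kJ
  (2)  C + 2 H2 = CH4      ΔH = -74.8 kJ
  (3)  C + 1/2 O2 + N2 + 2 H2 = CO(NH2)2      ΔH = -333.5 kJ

ΔH = -827.9 kJ

(1) reversed (CH3NH2 must end up as a reactant): +23.0 kJ
(2) reversed and × 2 (reverse to put CH4 on the reactant side; scale by 2 for the 2 CH4): (-2)·(-74.8) = +149.6 kJ
(3) × 3 (scale by 3 for the 3 CO(NH2)2): (3)·(-333.5) = -1000.5 kJ
By Hess's law, ΔH = (+23.0) + (+149.6) + (-1000.5) = -827.9 kJ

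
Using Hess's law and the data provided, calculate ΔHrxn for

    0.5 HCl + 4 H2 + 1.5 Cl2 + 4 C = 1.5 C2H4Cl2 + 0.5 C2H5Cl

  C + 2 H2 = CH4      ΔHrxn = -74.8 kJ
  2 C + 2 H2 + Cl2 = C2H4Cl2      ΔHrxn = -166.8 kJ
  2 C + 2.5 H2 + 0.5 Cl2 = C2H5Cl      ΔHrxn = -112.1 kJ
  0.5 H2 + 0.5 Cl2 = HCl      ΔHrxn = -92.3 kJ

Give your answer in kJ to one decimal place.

ΔHrxn = -260.1 kJ

equation 1: not needed (CH4 appears nowhere else).
equation 2 × 3/2 (×3/2 to match 3/2 C2H4Cl2 in the target): (3/2)·(-166.8) = -250.2 kJ
equation 3 × 1/2 (scale by 1/2 for the 1/2 C2H5Cl): (1/2)·(-112.1) = -56.05 kJ
equation 4 reversed and × 1/2 (reverse to put HCl on the reactant side; scale by 1/2 for the 1/2 HCl): (-1/2)·(-92.3) = +46.15 kJ
Summing the manipulated equations, ΔHrxn = (-250.2) + (-56.05) + (+46.15) = -260.1 kJ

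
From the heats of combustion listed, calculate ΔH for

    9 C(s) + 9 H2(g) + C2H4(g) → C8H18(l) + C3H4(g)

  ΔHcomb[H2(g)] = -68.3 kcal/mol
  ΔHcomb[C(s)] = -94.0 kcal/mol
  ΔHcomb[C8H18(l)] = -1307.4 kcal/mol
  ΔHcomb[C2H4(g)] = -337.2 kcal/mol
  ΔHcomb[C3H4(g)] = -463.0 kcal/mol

ΔH = -27.5 kcal/mol

Using ΔH = Σ nΔHc°(reactants) − Σ nΔHc°(products):
= [9·(-94.0) + 9·(-68.3) + 1·(-337.2)] − [1·(-1307.4) + 1·(-463.0)]
= -27.5 kcal/mol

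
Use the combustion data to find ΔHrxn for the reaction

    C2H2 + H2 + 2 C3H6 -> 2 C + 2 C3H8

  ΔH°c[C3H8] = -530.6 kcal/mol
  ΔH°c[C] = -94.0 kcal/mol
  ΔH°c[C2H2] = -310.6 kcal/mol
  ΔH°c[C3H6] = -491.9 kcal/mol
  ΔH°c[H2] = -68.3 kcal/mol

ΔHrxn = -113.5 kcal/mol

With combustion enthalpies, reactants minus products:
= [1·(-310.6) + 1·(-68.3) + 2·(-491.9)] − [2·(-94.0) + 2·(-530.6)]
= -113.5 kcal/mol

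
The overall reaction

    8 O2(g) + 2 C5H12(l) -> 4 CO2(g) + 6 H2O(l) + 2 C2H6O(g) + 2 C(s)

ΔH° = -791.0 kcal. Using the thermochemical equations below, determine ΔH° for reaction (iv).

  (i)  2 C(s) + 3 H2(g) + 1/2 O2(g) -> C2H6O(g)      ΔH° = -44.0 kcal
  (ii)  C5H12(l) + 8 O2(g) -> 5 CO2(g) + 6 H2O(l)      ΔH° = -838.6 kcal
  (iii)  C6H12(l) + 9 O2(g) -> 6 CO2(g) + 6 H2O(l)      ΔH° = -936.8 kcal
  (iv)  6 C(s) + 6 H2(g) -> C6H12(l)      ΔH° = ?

ΔH° = -37.4 kcal

(i) × 2: (2)·(-44.0) = -88.0 kcal
(ii) × 2: (2)·(-838.6) = -1677.2 kcal
(iii) reversed: +936.8 kcal
(iv) reversed: contributes −x
-791.0 = (-88.0) + (-1677.2) + (+936.8) − x
x = (-791.0 − (-828.4)) / (-1) = -37.4 kcal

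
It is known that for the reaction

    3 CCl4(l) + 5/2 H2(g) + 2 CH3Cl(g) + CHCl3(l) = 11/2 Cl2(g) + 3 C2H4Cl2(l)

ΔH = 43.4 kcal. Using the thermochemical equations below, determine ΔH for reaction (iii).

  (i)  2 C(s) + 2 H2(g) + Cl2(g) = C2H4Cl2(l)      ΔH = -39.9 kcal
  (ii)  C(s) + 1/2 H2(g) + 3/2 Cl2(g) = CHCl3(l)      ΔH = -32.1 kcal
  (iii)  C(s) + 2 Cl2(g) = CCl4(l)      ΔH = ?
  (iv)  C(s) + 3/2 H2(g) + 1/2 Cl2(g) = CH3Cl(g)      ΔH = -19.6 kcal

(i) × 3: (3)·(-39.9) = -119.7 kcal
(ii) reversed: +32.1 kcal
(iii) reversed and × 3: contributes −3·x
(iv) reversed and × 2: (-2)·(-19.6) = +39.2 kcal
+43.4 = (-119.7) + (+32.1) + (+39.2) − 3·x
x = (+43.4 − (-48.4)) / (-3) = -30.6 kcal

ΔH = -30.6 kcal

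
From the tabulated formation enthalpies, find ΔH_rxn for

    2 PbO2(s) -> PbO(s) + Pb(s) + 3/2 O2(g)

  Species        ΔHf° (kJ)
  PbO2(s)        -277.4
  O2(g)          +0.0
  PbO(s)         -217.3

ΔH_rxn = 337.5 kJ

ΔH°rxn = Σ nΔHf°(products) − Σ nΔHf°(reactants).
Products: 1·(-217.3) + 1·(+0.0) + 3/2·(+0.0) = -217.3
Reactants: 2·(-277.4) = -554.8
ΔH_rxn = (-217.3) − (-554.8) = 337.5 kJ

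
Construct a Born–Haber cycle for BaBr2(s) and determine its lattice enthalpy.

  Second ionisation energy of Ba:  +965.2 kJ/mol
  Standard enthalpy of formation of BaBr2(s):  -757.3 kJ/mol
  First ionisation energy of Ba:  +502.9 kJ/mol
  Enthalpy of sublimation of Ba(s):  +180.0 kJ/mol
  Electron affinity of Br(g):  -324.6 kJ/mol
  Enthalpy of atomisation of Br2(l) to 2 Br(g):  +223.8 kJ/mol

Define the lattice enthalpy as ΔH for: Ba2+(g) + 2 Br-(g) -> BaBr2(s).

U = -1980.0 kJ/mol

ΔHf° = 1·ΔHsub + 1·(ΣIE) + 1·D(Br2) + 2·EA + U
-757.3 = 1·(+180.0) + 1·(+1468.1) + 1·(+223.8) + 2·(-324.6) + U
U = -757.3 − (+1222.7) = -1980.0 kJ/mol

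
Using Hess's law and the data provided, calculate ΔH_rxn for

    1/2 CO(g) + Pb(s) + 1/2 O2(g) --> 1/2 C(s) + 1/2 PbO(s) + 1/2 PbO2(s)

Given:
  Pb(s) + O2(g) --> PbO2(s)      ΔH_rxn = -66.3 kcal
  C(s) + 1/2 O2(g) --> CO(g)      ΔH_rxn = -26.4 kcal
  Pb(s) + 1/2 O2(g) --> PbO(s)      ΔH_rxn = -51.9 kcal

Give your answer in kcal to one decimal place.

equation 1 × 1/2 (×1/2 to match 1/2 PbO2(s) in the target): (1/2)·(-66.3) = -33.15 kcal
equation 2 reversed and × 1/2 (reverse to put CO(g) on the reactant side; scale by 1/2 for the 1/2 CO(g)): (-1/2)·(-26.4) = +13.2 kcal
equation 3 × 1/2 (×1/2 to match 1/2 PbO(s) in the target): (1/2)·(-51.9) = -25.95 kcal
ΔH_rxn = (-33.15) + (+13.2) + (-25.95) = -45.9 kcal

ΔH_rxn = -45.9 kcal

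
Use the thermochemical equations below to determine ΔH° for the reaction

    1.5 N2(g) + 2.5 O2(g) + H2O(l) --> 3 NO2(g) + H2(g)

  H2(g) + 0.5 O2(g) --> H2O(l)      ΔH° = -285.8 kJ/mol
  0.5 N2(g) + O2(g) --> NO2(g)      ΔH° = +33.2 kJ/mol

equation 1 reversed (H2O(l) must end up as a reactant): +285.8 kJ/mol
equation 2 × 3 (scale by 3 for the 3 NO2(g)): (3)·(+33.2) = +99.6 kJ/mol
By Hess's law, ΔH° = (+285.8) + (+99.6) = 385.4 kJ/mol

ΔH° = 385.4 kJ/mol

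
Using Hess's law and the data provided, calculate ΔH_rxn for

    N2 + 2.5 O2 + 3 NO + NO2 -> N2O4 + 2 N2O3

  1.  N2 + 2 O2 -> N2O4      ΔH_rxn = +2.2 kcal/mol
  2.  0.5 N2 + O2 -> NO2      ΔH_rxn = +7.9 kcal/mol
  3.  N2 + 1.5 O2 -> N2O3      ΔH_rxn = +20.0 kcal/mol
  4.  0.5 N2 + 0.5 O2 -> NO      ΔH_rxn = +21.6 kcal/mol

ΔH_rxn = -30.5 kcal/mol

eq. 1 as written (N2O4 already on the product side): +2.2 kcal/mol
eq. 2 reversed (NO2 must end up as a reactant): -7.9 kcal/mol
eq. 3 × 2 (scale by 2 for the 2 N2O3): (2)·(+20.0) = +40.0 kcal/mol
eq. 4 reversed and × 3 (reverse to put NO on the reactant side; ×3 to match 3 NO in the target): (-3)·(+21.6) = -64.8 kcal/mol
Since enthalpy is a state function, ΔH_rxn = (1)·(+2.2) + (-1)·(+7.9) + (2)·(+20.0) + (-3)·(+21.6) = -30.5 kcal/mol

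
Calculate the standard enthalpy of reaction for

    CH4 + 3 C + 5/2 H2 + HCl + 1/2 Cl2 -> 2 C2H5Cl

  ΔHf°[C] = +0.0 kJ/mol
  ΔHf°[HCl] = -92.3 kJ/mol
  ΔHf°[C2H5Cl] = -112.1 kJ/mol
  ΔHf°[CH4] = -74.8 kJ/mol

ΔH° = -57.1 kJ/mol

ΔH°rxn = Σ nΔHf°(products) − Σ nΔHf°(reactants).
Products: 2·(-112.1) = -224.2
Reactants: 1·(-74.8) + 3·(+0.0) + 5/2·(+0.0) + 1·(-92.3) + 1/2·(+0.0) = -167.1
ΔH° = (-224.2) − (-167.1) = -57.1 kJ/mol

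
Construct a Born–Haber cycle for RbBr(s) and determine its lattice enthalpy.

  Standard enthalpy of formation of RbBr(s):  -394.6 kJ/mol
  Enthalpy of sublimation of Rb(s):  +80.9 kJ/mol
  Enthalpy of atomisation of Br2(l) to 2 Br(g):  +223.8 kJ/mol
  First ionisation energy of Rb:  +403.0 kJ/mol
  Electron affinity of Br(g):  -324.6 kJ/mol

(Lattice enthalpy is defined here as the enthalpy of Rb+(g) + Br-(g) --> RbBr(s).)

ΔHf° = 1·ΔHsub + 1·(ΣIE) + 1/2·D(Br2) + 1·EA + U
-394.6 = 1·(+80.9) + 1·(+403.0) + 1/2·(+223.8) + 1·(-324.6) + U
U = -394.6 − (+271.2) = -665.8 kJ/mol

U = -665.8 kJ/mol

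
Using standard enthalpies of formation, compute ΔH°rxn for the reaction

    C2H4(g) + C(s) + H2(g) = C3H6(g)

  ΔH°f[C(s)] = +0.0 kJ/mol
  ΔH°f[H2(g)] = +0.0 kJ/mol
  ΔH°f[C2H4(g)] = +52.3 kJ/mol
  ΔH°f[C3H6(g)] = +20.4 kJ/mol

Products: 1·(+20.4) = +20.4
Reactants: 1·(+52.3) + 1·(+0.0) + 1·(+0.0) = +52.3
ΔH°rxn = (+20.4) − (+52.3) = -31.9 kJ/mol

ΔH°rxn = -31.9 kJ/mol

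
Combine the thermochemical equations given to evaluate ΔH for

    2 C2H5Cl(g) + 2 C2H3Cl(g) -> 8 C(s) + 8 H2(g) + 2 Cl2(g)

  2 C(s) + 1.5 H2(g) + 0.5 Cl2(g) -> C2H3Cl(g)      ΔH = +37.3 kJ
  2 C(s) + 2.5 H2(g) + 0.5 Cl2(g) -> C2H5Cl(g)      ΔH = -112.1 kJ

ΔH = 149.6 kJ

equation 1 reversed and × 2: (-2)·(+37.3) = -74.6 kJ
equation 2 reversed and × 2: (-2)·(-112.1) = +224.2 kJ
ΔH = (-2)·(+37.3) + (-2)·(-112.1) = 149.6 kJ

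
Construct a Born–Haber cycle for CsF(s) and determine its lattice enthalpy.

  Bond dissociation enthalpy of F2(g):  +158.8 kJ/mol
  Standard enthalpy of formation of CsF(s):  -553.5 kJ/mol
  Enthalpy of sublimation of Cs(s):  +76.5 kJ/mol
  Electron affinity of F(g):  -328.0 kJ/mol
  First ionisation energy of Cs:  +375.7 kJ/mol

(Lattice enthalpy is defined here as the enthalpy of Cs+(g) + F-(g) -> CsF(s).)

U = -757.1 kJ/mol

ΔHf° = 1·ΔHsub + 1·(ΣIE) + 1/2·D(F2) + 1·EA + U
-553.5 = 1·(+76.5) + 1·(+375.7) + 1/2·(+158.8) + 1·(-328.0) + U
U = -553.5 − (+203.6) = -757.1 kJ/mol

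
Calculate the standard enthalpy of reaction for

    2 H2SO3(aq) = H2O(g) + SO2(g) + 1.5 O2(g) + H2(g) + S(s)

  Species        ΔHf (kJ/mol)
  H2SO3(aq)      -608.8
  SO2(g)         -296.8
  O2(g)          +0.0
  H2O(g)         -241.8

ΔHrxn = 679.0 kJ/mol

Products: 1·(-241.8) + 1·(-296.8) + 3/2·(+0.0) + 1·(+0.0) + 1·(+0.0) = -538.6
Reactants: 2·(-608.8) = -1217.6
ΔHrxn = (-538.6) − (-1217.6) = 679.0 kJ/mol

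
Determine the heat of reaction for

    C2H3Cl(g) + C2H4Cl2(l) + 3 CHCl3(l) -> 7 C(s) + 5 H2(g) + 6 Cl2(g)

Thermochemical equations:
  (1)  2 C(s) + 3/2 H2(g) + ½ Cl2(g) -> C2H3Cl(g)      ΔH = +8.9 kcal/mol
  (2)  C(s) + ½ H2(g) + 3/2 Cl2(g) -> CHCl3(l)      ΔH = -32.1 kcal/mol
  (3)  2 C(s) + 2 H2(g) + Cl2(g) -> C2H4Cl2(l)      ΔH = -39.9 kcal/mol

(1) reversed (C2H3Cl(g) must end up as a reactant): -8.9 kcal/mol
(2) reversed and × 3 (reverse to put CHCl3(l) on the reactant side; ×3 to match 3 CHCl3(l) in the target): (-3)·(-32.1) = +96.3 kcal/mol
(3) reversed (reverse to put C2H4Cl2(l) on the reactant side): +39.9 kcal/mol
ΔH = (-1)·(+8.9) + (-3)·(-32.1) + (-1)·(-39.9) = 127.3 kcal/mol

ΔH = 127.3 kcal/mol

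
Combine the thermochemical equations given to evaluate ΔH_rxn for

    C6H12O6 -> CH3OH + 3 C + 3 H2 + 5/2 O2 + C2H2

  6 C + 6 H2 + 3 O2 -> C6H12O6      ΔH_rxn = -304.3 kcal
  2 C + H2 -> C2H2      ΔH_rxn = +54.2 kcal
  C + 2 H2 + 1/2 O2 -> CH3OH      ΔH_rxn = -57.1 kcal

equation 1 reversed (C6H12O6 must end up as a reactant): +304.3 kcal
equation 2 as written (C2H2 already on the product side): +54.2 kcal
equation 3 as written (CH3OH already on the product side): -57.1 kcal
ΔH_rxn = (-1)·(-304.3) + (1)·(+54.2) + (1)·(-57.1) = 301.4 kcal

ΔH_rxn = 301.4 kcal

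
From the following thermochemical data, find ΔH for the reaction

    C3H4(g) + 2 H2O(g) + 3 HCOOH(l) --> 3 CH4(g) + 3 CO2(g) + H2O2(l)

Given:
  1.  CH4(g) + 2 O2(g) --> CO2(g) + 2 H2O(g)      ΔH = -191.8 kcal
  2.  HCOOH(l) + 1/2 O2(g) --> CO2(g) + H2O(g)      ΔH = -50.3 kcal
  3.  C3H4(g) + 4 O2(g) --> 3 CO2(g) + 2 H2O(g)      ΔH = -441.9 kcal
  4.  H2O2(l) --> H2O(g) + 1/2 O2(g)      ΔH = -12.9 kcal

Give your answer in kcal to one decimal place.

ΔH = -4.5 kcal

eq. 1 reversed and × 3: (-3)·(-191.8) = +575.4 kcal
eq. 2 × 3: (3)·(-50.3) = -150.9 kcal
eq. 3 as written: -441.9 kcal
eq. 4 reversed: +12.9 kcal
ΔH = (+575.4) + (-150.9) + (-441.9) + (+12.9) = -4.5 kcal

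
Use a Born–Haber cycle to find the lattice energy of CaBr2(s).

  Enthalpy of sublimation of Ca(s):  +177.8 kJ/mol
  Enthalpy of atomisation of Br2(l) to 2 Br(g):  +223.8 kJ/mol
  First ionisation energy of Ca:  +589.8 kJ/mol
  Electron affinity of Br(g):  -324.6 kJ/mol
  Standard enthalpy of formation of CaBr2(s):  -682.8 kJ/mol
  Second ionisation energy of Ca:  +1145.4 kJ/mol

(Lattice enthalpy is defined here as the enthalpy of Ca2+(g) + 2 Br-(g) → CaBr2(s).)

ΔHf° = 1·ΔHsub + 1·(ΣIE) + 1·D(Br2) + 2·EA + U
-682.8 = 1·(+177.8) + 1·(+1735.2) + 1·(+223.8) + 2·(-324.6) + U
U = -682.8 − (+1487.6) = -2170.4 kJ/mol

U = -2170.4 kJ/mol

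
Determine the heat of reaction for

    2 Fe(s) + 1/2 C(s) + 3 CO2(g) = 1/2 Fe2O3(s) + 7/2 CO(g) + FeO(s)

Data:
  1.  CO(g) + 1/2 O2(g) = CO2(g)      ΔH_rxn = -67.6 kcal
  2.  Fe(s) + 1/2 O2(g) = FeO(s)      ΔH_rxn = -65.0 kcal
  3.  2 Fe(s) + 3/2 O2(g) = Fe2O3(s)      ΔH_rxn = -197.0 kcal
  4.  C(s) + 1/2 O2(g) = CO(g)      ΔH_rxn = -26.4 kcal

ΔH_rxn = 26.1 kcal

eq. 1 reversed and × 3: (-3)·(-67.6) = +202.8 kcal
eq. 2 as written: -65.0 kcal
eq. 3 × 1/2: (1/2)·(-197.0) = -98.5 kcal
eq. 4 × 1/2: (1/2)·(-26.4) = -13.2 kcal
ΔH_rxn = (-3)·(-67.6) + (1)·(-65.0) + (1/2)·(-197.0) + (1/2)·(-26.4) = 26.1 kcal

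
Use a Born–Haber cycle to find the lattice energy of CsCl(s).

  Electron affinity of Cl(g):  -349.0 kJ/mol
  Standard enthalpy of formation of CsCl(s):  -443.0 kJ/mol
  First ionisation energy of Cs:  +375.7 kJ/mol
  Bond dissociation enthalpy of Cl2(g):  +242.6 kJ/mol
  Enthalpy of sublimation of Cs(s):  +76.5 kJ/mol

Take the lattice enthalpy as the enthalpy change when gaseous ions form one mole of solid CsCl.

ΔHf° = 1·ΔHsub + 1·(ΣIE) + 1/2·D(Cl2) + 1·EA + U
-443.0 = 1·(+76.5) + 1·(+375.7) + 1/2·(+242.6) + 1·(-349.0) + U
U = -443.0 − (+224.5) = -667.5 kJ/mol

U = -667.5 kJ/mol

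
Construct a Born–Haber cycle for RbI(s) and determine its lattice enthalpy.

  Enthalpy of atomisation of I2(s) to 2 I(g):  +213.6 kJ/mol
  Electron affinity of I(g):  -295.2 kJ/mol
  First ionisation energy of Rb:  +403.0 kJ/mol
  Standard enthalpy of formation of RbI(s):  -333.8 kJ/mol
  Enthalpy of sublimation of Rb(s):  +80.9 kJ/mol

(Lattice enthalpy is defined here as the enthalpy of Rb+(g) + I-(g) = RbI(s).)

U = -629.3 kJ/mol

ΔHf° = 1·ΔHsub + 1·(ΣIE) + 1/2·D(I2) + 1·EA + U
-333.8 = 1·(+80.9) + 1·(+403.0) + 1/2·(+213.6) + 1·(-295.2) + U
U = -333.8 − (+295.5) = -629.3 kJ/mol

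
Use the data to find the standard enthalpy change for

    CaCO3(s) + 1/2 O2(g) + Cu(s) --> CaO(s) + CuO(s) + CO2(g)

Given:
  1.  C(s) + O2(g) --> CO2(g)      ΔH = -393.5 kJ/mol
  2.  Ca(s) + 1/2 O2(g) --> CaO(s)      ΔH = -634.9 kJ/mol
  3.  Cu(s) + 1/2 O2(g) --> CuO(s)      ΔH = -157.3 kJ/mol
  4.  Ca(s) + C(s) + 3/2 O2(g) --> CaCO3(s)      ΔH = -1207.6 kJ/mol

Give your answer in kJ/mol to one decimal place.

ΔH = 21.9 kJ/mol

eq. 1 as written: -393.5 kJ/mol
eq. 2 as written: -634.9 kJ/mol
eq. 3 as written: -157.3 kJ/mol
eq. 4 reversed: +1207.6 kJ/mol
Summing the manipulated equations, ΔH = (-393.5) + (-634.9) + (-157.3) + (+1207.6) = 21.9 kJ/mol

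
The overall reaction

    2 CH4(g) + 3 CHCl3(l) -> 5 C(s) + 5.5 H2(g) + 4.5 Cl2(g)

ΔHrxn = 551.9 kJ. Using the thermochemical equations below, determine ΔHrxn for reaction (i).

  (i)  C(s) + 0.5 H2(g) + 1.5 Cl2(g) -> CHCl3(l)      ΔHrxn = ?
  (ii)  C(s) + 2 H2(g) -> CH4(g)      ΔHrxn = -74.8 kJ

(i) reversed and × 3: contributes −3·x
(ii) reversed and × 2: (-2)·(-74.8) = +149.6 kJ
+551.9 = (+149.6) − 3·x
x = (+551.9 − (+149.6)) / (-3) = -134.1 kJ

ΔHrxn = -134.1 kJ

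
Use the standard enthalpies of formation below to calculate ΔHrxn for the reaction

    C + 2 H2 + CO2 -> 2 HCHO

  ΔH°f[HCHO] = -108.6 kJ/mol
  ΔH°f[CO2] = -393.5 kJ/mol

ΔHrxn = 176.3 kJ/mol

Products: 2·(-108.6) = -217.2
Reactants: 1·(+0.0) + 2·(+0.0) + 1·(-393.5) = -393.5
ΔHrxn = (-217.2) − (-393.5) = 176.3 kJ/mol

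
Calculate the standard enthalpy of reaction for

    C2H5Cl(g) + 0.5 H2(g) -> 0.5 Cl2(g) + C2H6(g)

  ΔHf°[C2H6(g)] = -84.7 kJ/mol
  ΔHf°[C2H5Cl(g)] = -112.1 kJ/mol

ΔH° = 27.4 kJ/mol

Products: 1/2·(+0.0) + 1·(-84.7) = -84.7
Reactants: 1·(-112.1) + 1/2·(+0.0) = -112.1
ΔH° = (-84.7) − (-112.1) = 27.4 kJ/mol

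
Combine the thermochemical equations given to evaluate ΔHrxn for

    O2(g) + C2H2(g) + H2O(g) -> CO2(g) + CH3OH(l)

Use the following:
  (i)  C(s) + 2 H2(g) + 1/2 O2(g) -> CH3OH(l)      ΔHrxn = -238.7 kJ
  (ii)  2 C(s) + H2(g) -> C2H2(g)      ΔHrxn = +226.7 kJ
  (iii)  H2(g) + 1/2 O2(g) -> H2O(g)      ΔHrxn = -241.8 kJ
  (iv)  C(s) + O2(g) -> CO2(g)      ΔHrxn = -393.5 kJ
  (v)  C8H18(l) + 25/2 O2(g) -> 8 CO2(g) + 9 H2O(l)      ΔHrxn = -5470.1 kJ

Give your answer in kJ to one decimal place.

(i) as written (CH3OH(l) already on the product side): -238.7 kJ
(ii) reversed (C2H2(g) must end up as a reactant): -226.7 kJ
(iii) reversed (reverse to put H2O(g) on the reactant side): +241.8 kJ
(iv) as written: -393.5 kJ
(v): not needed (H2O(l) appears nowhere else).
Combining the equations, ΔHrxn = (1)·(-238.7) + (-1)·(+226.7) + (-1)·(-241.8) + (1)·(-393.5) = -617.1 kJ

ΔHrxn = -617.1 kJ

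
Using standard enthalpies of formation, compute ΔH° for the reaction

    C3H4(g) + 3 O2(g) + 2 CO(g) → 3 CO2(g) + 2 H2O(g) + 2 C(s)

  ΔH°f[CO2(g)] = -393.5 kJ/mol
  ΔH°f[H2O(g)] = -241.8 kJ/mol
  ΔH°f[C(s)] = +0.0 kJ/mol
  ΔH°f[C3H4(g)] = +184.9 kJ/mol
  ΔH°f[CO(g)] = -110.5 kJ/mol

Products: 3·(-393.5) + 2·(-241.8) + 2·(+0.0) = -1664.1
Reactants: 1·(+184.9) + 3·(+0.0) + 2·(-110.5) = -36.1
ΔH° = (-1664.1) − (-36.1) = -1628.0 kJ/mol

ΔH° = -1628.0 kJ/mol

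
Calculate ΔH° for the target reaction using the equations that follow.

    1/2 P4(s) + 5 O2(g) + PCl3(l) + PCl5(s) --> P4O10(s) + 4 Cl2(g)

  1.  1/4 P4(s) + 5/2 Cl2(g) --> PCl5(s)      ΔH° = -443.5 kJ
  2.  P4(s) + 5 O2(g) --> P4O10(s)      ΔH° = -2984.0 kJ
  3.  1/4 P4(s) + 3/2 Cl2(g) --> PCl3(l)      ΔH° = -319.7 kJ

eq. 1 reversed (reverse to put PCl5(s) on the reactant side): +443.5 kJ
eq. 2 as written (P4O10(s) already on the product side): -2984.0 kJ
eq. 3 reversed (reverse to put PCl3(l) on the reactant side): +319.7 kJ
Summing the manipulated equations, ΔH° = (-1)·(-443.5) + (1)·(-2984.0) + (-1)·(-319.7) = -2220.8 kJ

ΔH° = -2220.8 kJ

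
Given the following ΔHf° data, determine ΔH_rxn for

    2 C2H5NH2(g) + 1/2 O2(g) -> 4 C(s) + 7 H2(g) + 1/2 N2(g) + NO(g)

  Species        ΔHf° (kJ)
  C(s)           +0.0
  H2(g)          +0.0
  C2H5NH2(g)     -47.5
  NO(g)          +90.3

ΔH_rxn = 185.3 kJ

Products: 4·(+0.0) + 7·(+0.0) + 1/2·(+0.0) + 1·(+90.3) = +90.3
Reactants: 2·(-47.5) + 1/2·(+0.0) = -95.0
ΔH_rxn = (+90.3) − (-95.0) = 185.3 kJ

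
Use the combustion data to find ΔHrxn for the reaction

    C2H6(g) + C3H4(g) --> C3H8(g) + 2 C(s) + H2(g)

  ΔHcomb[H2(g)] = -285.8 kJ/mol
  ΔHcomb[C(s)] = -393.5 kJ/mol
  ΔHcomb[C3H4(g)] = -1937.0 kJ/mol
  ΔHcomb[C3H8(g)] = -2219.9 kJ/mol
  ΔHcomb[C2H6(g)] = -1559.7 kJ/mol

ΔHrxn = -204.0 kJ/mol

With combustion enthalpies, reactants minus products:
= [1·(-1559.7) + 1·(-1937.0)] − [1·(-2219.9) + 2·(-393.5) + 1·(-285.8)]
= -204.0 kJ/mol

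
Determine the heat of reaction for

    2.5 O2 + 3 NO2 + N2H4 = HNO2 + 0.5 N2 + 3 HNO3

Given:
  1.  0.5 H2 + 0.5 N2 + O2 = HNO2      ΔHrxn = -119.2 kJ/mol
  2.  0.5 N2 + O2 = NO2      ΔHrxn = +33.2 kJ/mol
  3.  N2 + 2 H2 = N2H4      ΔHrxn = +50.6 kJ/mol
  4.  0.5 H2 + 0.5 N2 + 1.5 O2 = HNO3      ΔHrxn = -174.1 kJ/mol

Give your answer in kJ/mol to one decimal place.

eq. 1 as written (HNO2 already on the product side): -119.2 kJ/mol
eq. 2 reversed and × 3 (reverse to put NO2 on the reactant side; ×3 to match 3 NO2 in the target): (-3)·(+33.2) = -99.6 kJ/mol
eq. 3 reversed (reverse to put N2H4 on the reactant side): -50.6 kJ/mol
eq. 4 × 3 (scale by 3 for the 3 HNO3): (3)·(-174.1) = -522.3 kJ/mol
Combining the equations, ΔHrxn = (-119.2) + (-99.6) + (-50.6) + (-522.3) = -791.7 kJ/mol

ΔHrxn = -791.7 kJ/mol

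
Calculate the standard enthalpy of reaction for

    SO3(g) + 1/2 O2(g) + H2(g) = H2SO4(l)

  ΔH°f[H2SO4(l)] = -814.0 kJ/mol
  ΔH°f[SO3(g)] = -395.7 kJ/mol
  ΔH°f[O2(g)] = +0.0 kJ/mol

Products: 1·(-814.0) = -814.0
Reactants: 1·(-395.7) + 1/2·(+0.0) + 1·(+0.0) = -395.7
ΔH° = (-814.0) − (-395.7) = -418.3 kJ/mol

ΔH° = -418.3 kJ/mol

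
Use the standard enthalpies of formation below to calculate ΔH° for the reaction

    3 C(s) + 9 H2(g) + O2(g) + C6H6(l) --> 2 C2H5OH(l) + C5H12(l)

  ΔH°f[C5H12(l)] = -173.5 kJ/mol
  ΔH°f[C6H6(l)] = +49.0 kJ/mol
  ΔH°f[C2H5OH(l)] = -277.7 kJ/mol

Products: 2·(-277.7) + 1·(-173.5) = -728.9
Reactants: 3·(+0.0) + 9·(+0.0) + 1·(+0.0) + 1·(+49.0) = +49.0
ΔH° = (-728.9) − (+49.0) = -777.9 kJ/mol

ΔH° = -777.9 kJ/mol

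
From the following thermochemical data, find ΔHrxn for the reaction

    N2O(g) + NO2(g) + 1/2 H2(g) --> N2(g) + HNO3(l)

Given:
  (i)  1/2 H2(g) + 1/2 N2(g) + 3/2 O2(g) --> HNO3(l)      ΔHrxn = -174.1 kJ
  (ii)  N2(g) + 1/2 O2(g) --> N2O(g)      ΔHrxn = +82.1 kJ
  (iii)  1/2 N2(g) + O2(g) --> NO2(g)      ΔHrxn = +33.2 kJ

(i) as written: -174.1 kJ
(ii) reversed: -82.1 kJ
(iii) reversed: -33.2 kJ
Since enthalpy is a state function, ΔHrxn = (-174.1) + (-82.1) + (-33.2) = -289.4 kJ

ΔHrxn = -289.4 kJ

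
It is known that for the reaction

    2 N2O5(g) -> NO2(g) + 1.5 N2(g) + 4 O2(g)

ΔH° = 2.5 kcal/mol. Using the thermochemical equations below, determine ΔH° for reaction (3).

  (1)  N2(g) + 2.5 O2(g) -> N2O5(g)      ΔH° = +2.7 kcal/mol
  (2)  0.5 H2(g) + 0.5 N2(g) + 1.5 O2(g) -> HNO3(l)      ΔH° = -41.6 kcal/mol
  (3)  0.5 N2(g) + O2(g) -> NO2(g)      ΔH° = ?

(1) reversed and × 2 (N2O5(g) must end up as a reactant; ×2 to match 2 N2O5(g) in the target): (-2)·(+2.7) = -5.4 kcal/mol
(2): not needed (H2(g) appears nowhere else).
(3) as written (NO2(g) already on the product side): contributes x
+2.5 = (-5.4) + x
x = (+2.5 − (-5.4)) / (1) = 7.9 kcal/mol

ΔH° = 7.9 kcal/mol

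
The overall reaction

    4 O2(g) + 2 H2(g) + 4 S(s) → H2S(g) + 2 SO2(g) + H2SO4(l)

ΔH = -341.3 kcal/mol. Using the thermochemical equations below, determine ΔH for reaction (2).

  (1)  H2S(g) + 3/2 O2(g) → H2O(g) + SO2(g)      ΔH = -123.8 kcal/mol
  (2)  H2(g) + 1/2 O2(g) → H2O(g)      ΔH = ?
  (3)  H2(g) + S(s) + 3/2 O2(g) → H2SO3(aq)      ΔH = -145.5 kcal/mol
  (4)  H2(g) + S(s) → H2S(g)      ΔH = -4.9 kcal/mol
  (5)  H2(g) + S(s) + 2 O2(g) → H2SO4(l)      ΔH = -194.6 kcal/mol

ΔH = -57.8 kcal/mol

(1) × 2 (×2 to match 2 SO2(g) in the target): (2)·(-123.8) = -247.6 kcal/mol
(2) reversed and × 2: contributes −2·x
(3): not needed (H2SO3(aq) appears nowhere else).
(4) × 3: (3)·(-4.9) = -14.7 kcal/mol
(5) as written (H2SO4(l) already on the product side): -194.6 kcal/mol
-341.3 = (-247.6) + (-14.7) + (-194.6) − 2·x
x = (-341.3 − (-456.9)) / (-2) = -57.8 kcal/mol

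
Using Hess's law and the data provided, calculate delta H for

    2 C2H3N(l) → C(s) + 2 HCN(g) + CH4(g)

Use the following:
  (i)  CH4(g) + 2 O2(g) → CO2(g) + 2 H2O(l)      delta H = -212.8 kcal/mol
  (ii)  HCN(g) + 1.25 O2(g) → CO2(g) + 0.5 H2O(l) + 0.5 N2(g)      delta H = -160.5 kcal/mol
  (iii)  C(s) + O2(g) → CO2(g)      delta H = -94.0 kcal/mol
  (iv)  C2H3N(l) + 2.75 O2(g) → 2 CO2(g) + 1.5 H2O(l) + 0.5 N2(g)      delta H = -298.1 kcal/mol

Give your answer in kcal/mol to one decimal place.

(i) reversed (CH4(g) must end up as a product): +212.8 kcal/mol
(ii) reversed and × 2 (HCN(g) must end up as a product; scale by 2 for the 2 HCN(g)): (-2)·(-160.5) = +321.0 kcal/mol
(iii) reversed (C(s) must end up as a product): +94.0 kcal/mol
(iv) × 2 (scale by 2 for the 2 C2H3N(l)): (2)·(-298.1) = -596.2 kcal/mol
delta H = (+212.8) + (+321.0) + (+94.0) + (-596.2) = 31.6 kcal/mol

delta H = 31.6 kcal/mol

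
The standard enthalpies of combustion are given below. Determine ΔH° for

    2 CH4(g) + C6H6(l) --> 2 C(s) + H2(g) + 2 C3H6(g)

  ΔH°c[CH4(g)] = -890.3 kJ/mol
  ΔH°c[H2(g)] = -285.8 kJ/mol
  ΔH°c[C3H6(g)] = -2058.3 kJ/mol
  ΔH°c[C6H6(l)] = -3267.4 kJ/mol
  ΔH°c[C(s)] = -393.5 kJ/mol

ΔH° = 141.4 kJ/mol

With combustion enthalpies, reactants minus products:
= [2·(-890.3) + 1·(-3267.4)] − [2·(-393.5) + 1·(-285.8) + 2·(-2058.3)]
= 141.4 kJ/mol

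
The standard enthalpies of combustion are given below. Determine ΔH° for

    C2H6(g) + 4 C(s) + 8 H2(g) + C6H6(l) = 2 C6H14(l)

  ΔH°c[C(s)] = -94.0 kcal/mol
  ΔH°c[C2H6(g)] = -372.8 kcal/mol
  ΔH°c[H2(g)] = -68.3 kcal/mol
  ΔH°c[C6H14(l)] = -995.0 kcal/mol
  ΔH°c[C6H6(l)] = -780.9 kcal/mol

ΔH° = -86.1 kcal/mol

Using ΔH = Σ nΔHc°(reactants) − Σ nΔHc°(products):
= [1·(-372.8) + 4·(-94.0) + 8·(-68.3) + 1·(-780.9)] − [2·(-995.0)]
= -86.1 kcal/mol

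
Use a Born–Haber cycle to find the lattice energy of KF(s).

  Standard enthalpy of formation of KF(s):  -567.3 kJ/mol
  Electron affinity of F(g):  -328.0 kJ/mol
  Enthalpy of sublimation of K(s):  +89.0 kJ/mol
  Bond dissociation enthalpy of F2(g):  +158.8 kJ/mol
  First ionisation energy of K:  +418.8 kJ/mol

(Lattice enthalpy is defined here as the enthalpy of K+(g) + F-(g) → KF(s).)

ΔHf° = 1·ΔHsub + 1·(ΣIE) + 1/2·D(F2) + 1·EA + U
-567.3 = 1·(+89.0) + 1·(+418.8) + 1/2·(+158.8) + 1·(-328.0) + U
U = -567.3 − (+259.2) = -826.5 kJ/mol

U = -826.5 kJ/mol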